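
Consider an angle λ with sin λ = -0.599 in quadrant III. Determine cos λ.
cos λ = ±√(1 - sin²λ) = -0.8007 (negative in QIII)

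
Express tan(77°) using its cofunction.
tan(77°) = cot(90° - 77°) = cot(13°)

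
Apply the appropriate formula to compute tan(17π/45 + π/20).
tan(17π/45 + π/20) = (tan 17π/45 + tan π/20)/(1 - tan 17π/45 tan π/20) = 4.331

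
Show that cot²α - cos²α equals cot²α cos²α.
LHS = cos²α/sin²α - cos²α = cos²α(1/sin²α - 1) = cos²α · (1 - sin²α)/sin²α = cos²α · cos²α/sin²α = cos²α · cot²α = RHS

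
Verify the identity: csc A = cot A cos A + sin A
RHS = cos²A/sin A + sin A = (cos²A + sin²A)/sin A = 1/sin A = csc A = LHS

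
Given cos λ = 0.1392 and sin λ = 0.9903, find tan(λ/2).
tan(λ/2) = sin λ / (1 + cos λ) = 0.8693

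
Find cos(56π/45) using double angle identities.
cos(56π/45) = 1 - 2sin²28π/45 = -0.7193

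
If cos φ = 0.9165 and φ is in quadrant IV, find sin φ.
sin φ = -0.4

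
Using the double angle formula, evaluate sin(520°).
sin(520°) = 2 sin 260° cos 260° = 0.342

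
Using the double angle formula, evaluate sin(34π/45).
sin(34π/45) = 2 sin 17π/45 cos 17π/45 = 0.6947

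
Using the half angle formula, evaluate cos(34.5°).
cos(34.5°) = √((1 + cos 69°)/2) = 0.8241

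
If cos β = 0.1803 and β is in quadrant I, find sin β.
sin β = 0.9836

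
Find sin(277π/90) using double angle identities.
sin(277π/90) = 2 sin 277π/180 cos 277π/180 = -0.2419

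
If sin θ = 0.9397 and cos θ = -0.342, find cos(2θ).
cos(2θ) = cos²θ - sin²θ = -0.7661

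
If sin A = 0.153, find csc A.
csc A = 1/sin A = 6.536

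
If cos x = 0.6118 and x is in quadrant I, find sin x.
sin x = 0.791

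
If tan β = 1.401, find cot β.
cot β = 1/tan β = 0.7138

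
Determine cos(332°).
cos(332°) = 0.8829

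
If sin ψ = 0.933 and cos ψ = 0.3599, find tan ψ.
tan ψ = sin ψ / cos ψ = 2.592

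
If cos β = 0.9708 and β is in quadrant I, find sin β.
sin β = 0.2399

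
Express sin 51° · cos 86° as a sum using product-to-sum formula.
sin 51° cos 86° = (1/2)[sin(51°+86°) + sin(51°-86°)]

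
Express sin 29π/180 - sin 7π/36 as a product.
sin 29π/180 - sin 7π/36 = 2 cos(8π/45) sin(-π/60)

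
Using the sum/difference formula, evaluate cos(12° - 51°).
cos(12° - 51°) = cos 12° cos 51° + sin 12° sin 51° = 0.7771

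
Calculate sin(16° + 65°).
sin(16° + 65°) = sin 16° cos 65° + cos 16° sin 65° = 0.9877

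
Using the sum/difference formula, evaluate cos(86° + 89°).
cos(86° + 89°) = cos 86° cos 89° - sin 86° sin 89° = -0.9962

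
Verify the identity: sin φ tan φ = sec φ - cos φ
RHS = 1/cos φ - cos φ = (1 - cos²φ)/cos φ = sin²φ/cos φ = sin φ · (sin φ/cos φ) = sin φ tan φ = LHS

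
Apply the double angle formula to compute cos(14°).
cos(14°) = cos²7° - sin²7° = 0.9703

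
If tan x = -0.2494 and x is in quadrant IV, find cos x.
cos x = 0.9703 (using tan²x + 1 = sec²x)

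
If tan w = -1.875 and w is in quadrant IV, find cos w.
cos w = 0.4706 (using tan²w + 1 = sec²w)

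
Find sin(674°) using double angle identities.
sin(674°) = 2 sin 337° cos 337° = -0.7193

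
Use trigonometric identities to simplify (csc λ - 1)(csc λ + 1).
(csc λ - 1)(csc λ + 1) = cot²λ (using Diff. of squares)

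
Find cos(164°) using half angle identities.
cos(164°) = -√((1 + cos 328°)/2) = -0.9613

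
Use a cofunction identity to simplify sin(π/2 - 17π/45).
sin(π/2 - 17π/45) = cos(17π/45)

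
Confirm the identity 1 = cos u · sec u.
RHS = cos u · (1/cos u) = 1 = LHS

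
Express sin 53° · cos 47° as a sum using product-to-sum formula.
sin 53° cos 47° = (1/2)[sin(53°+47°) + sin(53°-47°)]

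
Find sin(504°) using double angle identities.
sin(504°) = 2 sin 252° cos 252° = 0.5878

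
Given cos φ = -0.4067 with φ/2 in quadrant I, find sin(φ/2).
sin(φ/2) = ±√((1 - cos φ)/2); positive since φ/2 ∈ QI, so sin(φ/2) = 0.8387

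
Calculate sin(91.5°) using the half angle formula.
sin(91.5°) = √((1 - cos 183°)/2) = 0.9997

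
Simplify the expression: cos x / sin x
cos x / sin x = cot x (using Quotient identity)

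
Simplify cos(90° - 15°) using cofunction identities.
cos(90° - 15°) = sin(15°)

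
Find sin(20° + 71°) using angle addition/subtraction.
sin(20° + 71°) = sin 20° cos 71° + cos 20° sin 71° = 0.9998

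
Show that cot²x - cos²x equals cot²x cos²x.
LHS = cos²x/sin²x - cos²x = cos²x(1/sin²x - 1) = cos²x · (1 - sin²x)/sin²x = cos²x · cos²x/sin²x = cos²x · cot²x = RHS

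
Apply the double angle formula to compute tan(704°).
tan(704°) = 2 tan 352° / (1 - tan²352°) = -0.2867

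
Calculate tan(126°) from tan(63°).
tan(126°) = 2 tan 63° / (1 - tan²63°) = -1.376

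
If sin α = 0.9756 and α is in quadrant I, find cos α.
cos α = 0.2196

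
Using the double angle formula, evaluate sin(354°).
sin(354°) = 2 sin 177° cos 177° = -0.1045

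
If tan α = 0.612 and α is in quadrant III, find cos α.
cos α = -0.8529 (using tan²α + 1 = sec²α)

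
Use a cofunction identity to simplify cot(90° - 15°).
cot(90° - 15°) = tan(15°)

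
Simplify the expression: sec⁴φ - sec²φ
sec⁴φ - sec²φ = tan⁴φ + tan²φ (using Pythagorean)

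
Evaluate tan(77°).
tan(77°) = 4.331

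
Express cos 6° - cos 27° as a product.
cos 6° - cos 27° = -2 sin(16.5°) sin(-10.5°)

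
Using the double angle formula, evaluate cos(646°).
cos(646°) = cos²323° - sin²323° = 0.2756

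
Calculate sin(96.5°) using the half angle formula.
sin(96.5°) = √((1 - cos 193°)/2) = 0.9936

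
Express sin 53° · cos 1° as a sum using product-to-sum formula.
sin 53° cos 1° = (1/2)[sin(53°+1°) + sin(53°-1°)]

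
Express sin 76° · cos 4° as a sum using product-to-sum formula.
sin 76° cos 4° = (1/2)[sin(76°+4°) + sin(76°-4°)]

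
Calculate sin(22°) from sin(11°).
sin(22°) = 2 sin 11° cos 11° = 0.3746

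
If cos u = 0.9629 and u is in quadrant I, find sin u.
sin u = 0.2699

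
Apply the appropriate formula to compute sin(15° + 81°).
sin(15° + 81°) = sin 15° cos 81° + cos 15° sin 81° = 0.9945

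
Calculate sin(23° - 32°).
sin(23° - 32°) = sin 23° cos 32° - cos 23° sin 32° = -0.1564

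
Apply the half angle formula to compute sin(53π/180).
sin(53π/180) = √((1 - cos 53π/90)/2) = 0.7986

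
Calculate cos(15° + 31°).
cos(15° + 31°) = cos 15° cos 31° - sin 15° sin 31° = 0.6947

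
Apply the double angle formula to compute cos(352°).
cos(352°) = cos²176° - sin²176° = 0.9903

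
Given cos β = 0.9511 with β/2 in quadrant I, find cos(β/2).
cos(β/2) = ±√((1 + cos β)/2); positive since β/2 ∈ QI, so cos(β/2) = 0.9877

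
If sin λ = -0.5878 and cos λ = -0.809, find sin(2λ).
sin(2λ) = 2 sin λ cos λ = 0.9511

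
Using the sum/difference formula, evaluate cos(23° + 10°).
cos(23° + 10°) = cos 23° cos 10° - sin 23° sin 10° = 0.8387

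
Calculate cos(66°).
cos(66°) = 0.4067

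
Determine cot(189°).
cot(189°) = 6.314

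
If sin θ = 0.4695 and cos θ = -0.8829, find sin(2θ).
sin(2θ) = 2 sin θ cos θ = -0.829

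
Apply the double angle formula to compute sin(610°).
sin(610°) = 2 sin 305° cos 305° = -0.9397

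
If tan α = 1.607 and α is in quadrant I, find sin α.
sin α = 0.849 (using tan²α + 1 = sec²α)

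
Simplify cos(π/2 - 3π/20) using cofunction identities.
cos(π/2 - 3π/20) = sin(3π/20)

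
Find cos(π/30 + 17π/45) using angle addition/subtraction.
cos(π/30 + 17π/45) = cos π/30 cos 17π/45 - sin π/30 sin 17π/45 = 0.2756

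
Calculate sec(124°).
sec(124°) = -1.788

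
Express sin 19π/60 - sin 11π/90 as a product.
sin 19π/60 - sin 11π/90 = 2 cos(79π/360) sin(7π/72)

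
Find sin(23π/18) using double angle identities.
sin(23π/18) = 2 sin 23π/36 cos 23π/36 = -0.766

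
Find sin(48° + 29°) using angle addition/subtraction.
sin(48° + 29°) = sin 48° cos 29° + cos 48° sin 29° = 0.9744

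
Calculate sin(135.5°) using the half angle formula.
sin(135.5°) = √((1 - cos 271°)/2) = 0.7009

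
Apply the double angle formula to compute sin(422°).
sin(422°) = 2 sin 211° cos 211° = 0.8829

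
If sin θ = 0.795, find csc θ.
csc θ = 1/sin θ = 1.258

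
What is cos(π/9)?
cos(π/9) = 0.9397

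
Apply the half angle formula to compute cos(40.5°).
cos(40.5°) = √((1 + cos 81°)/2) = 0.7604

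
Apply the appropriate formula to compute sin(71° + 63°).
sin(71° + 63°) = sin 71° cos 63° + cos 71° sin 63° = 0.7193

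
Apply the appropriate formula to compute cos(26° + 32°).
cos(26° + 32°) = cos 26° cos 32° - sin 26° sin 32° = 0.5299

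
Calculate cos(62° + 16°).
cos(62° + 16°) = cos 62° cos 16° - sin 62° sin 16° = 0.2079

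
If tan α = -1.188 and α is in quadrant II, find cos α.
cos α = -0.644 (using tan²α + 1 = sec²α)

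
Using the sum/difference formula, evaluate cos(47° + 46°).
cos(47° + 46°) = cos 47° cos 46° - sin 47° sin 46° = -0.05234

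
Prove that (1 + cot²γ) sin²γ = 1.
LHS = csc²γ · sin²γ = (1/sin²γ) · sin²γ = 1 = RHS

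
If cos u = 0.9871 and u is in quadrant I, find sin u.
sin u = 0.1601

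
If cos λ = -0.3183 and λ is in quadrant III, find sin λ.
sin λ = -0.948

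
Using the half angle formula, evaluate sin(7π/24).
sin(7π/24) = √((1 - cos 7π/12)/2) = 0.7934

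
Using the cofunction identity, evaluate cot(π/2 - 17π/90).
cot(π/2 - 17π/90) = tan(17π/90) = 0.6745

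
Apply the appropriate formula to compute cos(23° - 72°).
cos(23° - 72°) = cos 23° cos 72° + sin 23° sin 72° = 0.6561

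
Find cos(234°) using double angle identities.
cos(234°) = cos²117° - sin²117° = -0.5878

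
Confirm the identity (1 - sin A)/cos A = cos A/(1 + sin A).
LHS = (1 - sin A)(1 + sin A) / (cos A(1 + sin A)) = (1 - sin²A) / (cos A(1 + sin A)) = cos²A / (cos A(1 + sin A)) = cos A/(1 + sin A) = RHS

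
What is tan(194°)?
tan(194°) = 0.2493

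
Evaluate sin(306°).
sin(306°) = -0.809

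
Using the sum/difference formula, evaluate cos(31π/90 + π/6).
cos(31π/90 + π/6) = cos 31π/90 cos π/6 - sin 31π/90 sin π/6 = -0.0349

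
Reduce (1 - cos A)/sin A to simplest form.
(1 - cos A)/sin A = tan(A/2) (using Half angle)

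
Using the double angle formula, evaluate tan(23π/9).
tan(23π/9) = 2 tan 23π/18 / (1 - tan²23π/18) = -5.671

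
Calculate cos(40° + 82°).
cos(40° + 82°) = cos 40° cos 82° - sin 40° sin 82° = -0.5299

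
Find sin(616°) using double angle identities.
sin(616°) = 2 sin 308° cos 308° = -0.9703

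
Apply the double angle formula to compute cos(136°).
cos(136°) = cos²68° - sin²68° = -0.7193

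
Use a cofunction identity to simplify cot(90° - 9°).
cot(90° - 9°) = tan(9°)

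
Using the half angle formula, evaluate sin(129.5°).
sin(129.5°) = √((1 - cos 259°)/2) = 0.7716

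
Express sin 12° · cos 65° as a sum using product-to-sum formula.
sin 12° cos 65° = (1/2)[sin(12°+65°) + sin(12°-65°)]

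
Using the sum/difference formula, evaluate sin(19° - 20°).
sin(19° - 20°) = sin 19° cos 20° - cos 19° sin 20° = -0.01745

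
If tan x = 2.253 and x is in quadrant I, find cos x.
cos x = 0.4057 (using tan²x + 1 = sec²x)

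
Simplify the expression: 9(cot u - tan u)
9(cot u - tan u) = 9(2 cot(2u)) (using Double angle)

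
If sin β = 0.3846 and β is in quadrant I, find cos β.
cos β = 0.9231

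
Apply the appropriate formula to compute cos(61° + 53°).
cos(61° + 53°) = cos 61° cos 53° - sin 61° sin 53° = -0.4067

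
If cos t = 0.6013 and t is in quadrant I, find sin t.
sin t = 0.799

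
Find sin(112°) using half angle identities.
sin(112°) = √((1 - cos 224°)/2) = 0.9272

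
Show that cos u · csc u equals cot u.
LHS = cos u · (1/sin u) = cos u/sin u = cot u = RHS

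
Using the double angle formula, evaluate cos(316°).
cos(316°) = cos²158° - sin²158° = 0.7193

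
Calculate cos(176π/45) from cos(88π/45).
cos(176π/45) = cos²88π/45 - sin²88π/45 = 0.9613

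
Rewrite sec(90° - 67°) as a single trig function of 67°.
sec(90° - 67°) = csc(67°)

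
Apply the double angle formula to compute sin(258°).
sin(258°) = 2 sin 129° cos 129° = -0.9781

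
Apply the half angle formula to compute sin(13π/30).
sin(13π/30) = √((1 - cos 13π/15)/2) = 0.9781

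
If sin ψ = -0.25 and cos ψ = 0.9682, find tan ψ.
tan ψ = sin ψ / cos ψ = -0.2582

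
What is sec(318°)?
sec(318°) = 1.346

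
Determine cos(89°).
cos(89°) = 0.01745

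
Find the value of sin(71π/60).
sin(71π/60) = -0.5446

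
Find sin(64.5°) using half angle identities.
sin(64.5°) = √((1 - cos 129°)/2) = 0.9026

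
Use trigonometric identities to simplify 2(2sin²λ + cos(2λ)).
2(2sin²λ + cos(2λ)) = 2 (using Double angle)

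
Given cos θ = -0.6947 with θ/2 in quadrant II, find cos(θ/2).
cos(θ/2) = ±√((1 + cos θ)/2); negative since θ/2 ∈ QII, so cos(θ/2) = -0.3907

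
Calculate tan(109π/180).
tan(109π/180) = -2.904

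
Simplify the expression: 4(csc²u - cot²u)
4(csc²u - cot²u) = 4 (using Pythagorean identity)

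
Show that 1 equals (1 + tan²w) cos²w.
RHS = sec²w · cos²w = (1/cos²w) · cos²w = 1 = LHS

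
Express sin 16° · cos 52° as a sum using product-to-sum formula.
sin 16° cos 52° = (1/2)[sin(16°+52°) + sin(16°-52°)]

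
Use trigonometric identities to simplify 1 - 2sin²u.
1 - 2sin²u = cos(2u) (using Double angle)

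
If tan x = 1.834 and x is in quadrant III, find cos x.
cos x = -0.4787 (using tan²x + 1 = sec²x)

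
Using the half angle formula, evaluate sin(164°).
sin(164°) = √((1 - cos 328°)/2) = 0.2756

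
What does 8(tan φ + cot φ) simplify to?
8(tan φ + cot φ) = 8(sec φ csc φ) (using Quotient identities)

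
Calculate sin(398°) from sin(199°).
sin(398°) = 2 sin 199° cos 199° = 0.6157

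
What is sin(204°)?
sin(204°) = -0.4067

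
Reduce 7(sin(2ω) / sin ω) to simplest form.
7(sin(2ω) / sin ω) = 7(2 cos ω) (using Double angle)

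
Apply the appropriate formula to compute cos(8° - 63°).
cos(8° - 63°) = cos 8° cos 63° + sin 8° sin 63° = 0.5736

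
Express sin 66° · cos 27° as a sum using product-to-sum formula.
sin 66° cos 27° = (1/2)[sin(66°+27°) + sin(66°-27°)]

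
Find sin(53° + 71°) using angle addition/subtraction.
sin(53° + 71°) = sin 53° cos 71° + cos 53° sin 71° = 0.829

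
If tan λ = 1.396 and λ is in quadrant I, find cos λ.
cos λ = 0.5823 (using tan²λ + 1 = sec²λ)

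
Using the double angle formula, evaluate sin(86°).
sin(86°) = 2 sin 43° cos 43° = 0.9976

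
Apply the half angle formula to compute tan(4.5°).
tan(4.5°) = sin 9° / (1 + cos 9°) = 0.0787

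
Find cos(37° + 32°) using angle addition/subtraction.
cos(37° + 32°) = cos 37° cos 32° - sin 37° sin 32° = 0.3584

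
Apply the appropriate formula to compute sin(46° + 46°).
sin(46° + 46°) = sin 46° cos 46° + cos 46° sin 46° = 0.9994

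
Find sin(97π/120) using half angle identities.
sin(97π/120) = √((1 - cos 97π/60)/2) = 0.5664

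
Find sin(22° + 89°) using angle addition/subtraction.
sin(22° + 89°) = sin 22° cos 89° + cos 22° sin 89° = 0.9336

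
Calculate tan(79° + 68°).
tan(79° + 68°) = (tan 79° + tan 68°)/(1 - tan 79° tan 68°) = -0.6494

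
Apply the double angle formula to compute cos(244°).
cos(244°) = cos²122° - sin²122° = -0.4384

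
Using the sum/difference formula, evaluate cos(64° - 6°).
cos(64° - 6°) = cos 64° cos 6° + sin 64° sin 6° = 0.5299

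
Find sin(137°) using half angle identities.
sin(137°) = √((1 - cos 274°)/2) = 0.682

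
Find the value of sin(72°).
sin(72°) = 0.9511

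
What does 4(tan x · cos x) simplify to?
4(tan x · cos x) = 4(sin x) (using Quotient identity)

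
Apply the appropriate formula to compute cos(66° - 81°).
cos(66° - 81°) = cos 66° cos 81° + sin 66° sin 81° = (√6+√2)/4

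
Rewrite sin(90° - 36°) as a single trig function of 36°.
sin(90° - 36°) = cos(36°)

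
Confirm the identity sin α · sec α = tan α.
LHS = sin α · (1/cos α) = sin α/cos α = tan α = RHS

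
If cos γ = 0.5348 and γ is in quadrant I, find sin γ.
sin γ = 0.845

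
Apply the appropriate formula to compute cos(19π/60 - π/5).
cos(19π/60 - π/5) = cos 19π/60 cos π/5 + sin 19π/60 sin π/5 = 0.9336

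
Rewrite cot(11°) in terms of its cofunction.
cot(11°) = tan(90° - 11°) = tan(79°)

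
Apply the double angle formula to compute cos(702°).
cos(702°) = cos²351° - sin²351° = 0.9511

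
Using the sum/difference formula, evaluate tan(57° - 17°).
tan(57° - 17°) = (tan 57° - tan 17°)/(1 + tan 57° tan 17°) = 0.8391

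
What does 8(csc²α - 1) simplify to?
8(csc²α - 1) = 8(cot²α) (using Pythagorean identity)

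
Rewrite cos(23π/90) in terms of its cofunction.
cos(23π/90) = sin(π/2 - 23π/90) = sin(11π/45)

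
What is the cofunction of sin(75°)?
sin(75°) = cos(90° - 75°) = cos(15°)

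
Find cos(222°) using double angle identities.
cos(222°) = cos²111° - sin²111° = -0.7431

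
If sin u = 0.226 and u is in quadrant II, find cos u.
cos u = -0.9741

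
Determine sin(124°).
sin(124°) = 0.829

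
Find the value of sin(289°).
sin(289°) = -0.9455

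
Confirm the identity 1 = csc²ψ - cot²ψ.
RHS = 1/sin²ψ - cos²ψ/sin²ψ = (1 - cos²ψ)/sin²ψ = sin²ψ/sin²ψ = 1 = LHS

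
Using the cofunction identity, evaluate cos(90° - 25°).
cos(90° - 25°) = sin(25°) = 0.4226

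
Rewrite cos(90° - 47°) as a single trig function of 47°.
cos(90° - 47°) = sin(47°)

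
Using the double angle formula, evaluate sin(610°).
sin(610°) = 2 sin 305° cos 305° = -0.9397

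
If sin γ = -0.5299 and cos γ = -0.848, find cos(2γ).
cos(2γ) = cos²γ - sin²γ = 0.4383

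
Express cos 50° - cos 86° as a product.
cos 50° - cos 86° = -2 sin(68°) sin(-18°)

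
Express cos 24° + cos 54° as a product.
cos 24° + cos 54° = 2 cos(39°) cos(-15°)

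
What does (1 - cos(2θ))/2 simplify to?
(1 - cos(2θ))/2 = sin²θ (using Power reduction)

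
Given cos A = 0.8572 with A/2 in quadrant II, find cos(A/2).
cos(A/2) = ±√((1 + cos A)/2); negative since A/2 ∈ QII, so cos(A/2) = -0.9636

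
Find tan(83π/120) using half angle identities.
tan(83π/120) = sin 83π/60 / (1 + cos 83π/60) = -1.455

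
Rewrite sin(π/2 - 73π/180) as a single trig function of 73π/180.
sin(π/2 - 73π/180) = cos(73π/180)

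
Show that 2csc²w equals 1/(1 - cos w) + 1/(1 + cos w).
RHS = [(1 + cos w) + (1 - cos w)] / [(1 - cos w)(1 + cos w)] = 2/(1 - cos²w) = 2/sin²w = 2csc²w = LHS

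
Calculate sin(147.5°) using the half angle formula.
sin(147.5°) = √((1 - cos 295°)/2) = 0.5373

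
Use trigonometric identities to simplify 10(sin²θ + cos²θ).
10(sin²θ + cos²θ) = 10 (using Pythagorean identity)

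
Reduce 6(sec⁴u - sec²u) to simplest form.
6(sec⁴u - sec²u) = 6(tan⁴u + tan²u) (using Pythagorean)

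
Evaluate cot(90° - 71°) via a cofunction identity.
cot(90° - 71°) = tan(71°) = 2.904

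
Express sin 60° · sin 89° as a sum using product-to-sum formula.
sin 60° sin 89° = (1/2)[cos(60°-89°) - cos(60°+89°)]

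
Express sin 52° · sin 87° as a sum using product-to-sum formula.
sin 52° sin 87° = (1/2)[cos(52°-87°) - cos(52°+87°)]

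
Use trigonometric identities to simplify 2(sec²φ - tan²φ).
2(sec²φ - tan²φ) = 2 (using Pythagorean identity)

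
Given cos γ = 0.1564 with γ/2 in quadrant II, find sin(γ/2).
sin(γ/2) = ±√((1 - cos γ)/2); positive since γ/2 ∈ QII, so sin(γ/2) = 0.6495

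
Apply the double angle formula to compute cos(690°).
cos(690°) = 1 - 2sin²345° = √3/2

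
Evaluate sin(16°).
sin(16°) = 0.2756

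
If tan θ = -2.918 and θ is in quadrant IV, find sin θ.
sin θ = -0.946 (using tan²θ + 1 = sec²θ)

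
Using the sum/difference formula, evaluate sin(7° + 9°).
sin(7° + 9°) = sin 7° cos 9° + cos 7° sin 9° = 0.2756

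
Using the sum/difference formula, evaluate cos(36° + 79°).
cos(36° + 79°) = cos 36° cos 79° - sin 36° sin 79° = -0.4226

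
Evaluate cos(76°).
cos(76°) = 0.2419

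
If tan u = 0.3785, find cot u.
cot u = 1/tan u = 2.642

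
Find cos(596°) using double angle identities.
cos(596°) = cos²298° - sin²298° = -0.5592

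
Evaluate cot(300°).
cot(300°) = -√3/3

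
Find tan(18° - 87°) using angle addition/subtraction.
tan(18° - 87°) = (tan 18° - tan 87°)/(1 + tan 18° tan 87°) = -2.605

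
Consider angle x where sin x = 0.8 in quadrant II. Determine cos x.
cos x = ±√(1 - sin²x) = -0.6 (negative in QII)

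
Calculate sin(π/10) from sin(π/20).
sin(π/10) = 2 sin π/20 cos π/20 = 0.309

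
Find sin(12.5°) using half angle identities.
sin(12.5°) = √((1 - cos 25°)/2) = 0.2164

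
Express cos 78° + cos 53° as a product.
cos 78° + cos 53° = 2 cos(65.5°) cos(12.5°)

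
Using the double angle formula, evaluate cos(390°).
cos(390°) = cos²195° - sin²195° = √3/2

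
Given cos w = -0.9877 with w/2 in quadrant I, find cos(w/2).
cos(w/2) = ±√((1 + cos w)/2); positive since w/2 ∈ QI, so cos(w/2) = 0.07842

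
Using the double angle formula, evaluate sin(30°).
sin(30°) = 2 sin 15° cos 15° = 1/2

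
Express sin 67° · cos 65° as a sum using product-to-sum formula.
sin 67° cos 65° = (1/2)[sin(67°+65°) + sin(67°-65°)]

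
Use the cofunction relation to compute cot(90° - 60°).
cot(90° - 60°) = tan(60°) = √3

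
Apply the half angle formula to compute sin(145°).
sin(145°) = √((1 - cos 290°)/2) = 0.5736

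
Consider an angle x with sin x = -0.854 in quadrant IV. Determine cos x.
cos x = √(1 - sin²x) = 0.5203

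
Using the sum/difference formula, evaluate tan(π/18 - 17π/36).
tan(π/18 - 17π/36) = (tan π/18 - tan 17π/36)/(1 + tan π/18 tan 17π/36) = -(2+√3)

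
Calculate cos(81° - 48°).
cos(81° - 48°) = cos 81° cos 48° + sin 81° sin 48° = 0.8387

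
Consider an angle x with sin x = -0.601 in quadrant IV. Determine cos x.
cos x = √(1 - sin²x) = 0.7992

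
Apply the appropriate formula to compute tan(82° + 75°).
tan(82° + 75°) = (tan 82° + tan 75°)/(1 - tan 82° tan 75°) = -0.4245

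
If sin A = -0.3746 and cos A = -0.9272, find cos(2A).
cos(2A) = cos²A - sin²A = 0.7194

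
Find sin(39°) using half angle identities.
sin(39°) = √((1 - cos 78°)/2) = 0.6293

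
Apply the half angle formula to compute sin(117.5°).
sin(117.5°) = √((1 - cos 235°)/2) = 0.887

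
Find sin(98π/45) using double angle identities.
sin(98π/45) = 2 sin 49π/45 cos 49π/45 = 0.5299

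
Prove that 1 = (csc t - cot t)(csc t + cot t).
RHS = csc²t - cot²t = (1 + cot²t) - cot²t = 1 = LHS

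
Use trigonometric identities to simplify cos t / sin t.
cos t / sin t = cot t (using Quotient identity)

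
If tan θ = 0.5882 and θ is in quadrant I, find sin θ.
sin θ = 0.507 (using tan²θ + 1 = sec²θ)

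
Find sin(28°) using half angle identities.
sin(28°) = √((1 - cos 56°)/2) = 0.4695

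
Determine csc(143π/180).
csc(143π/180) = 1.662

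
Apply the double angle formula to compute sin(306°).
sin(306°) = 2 sin 153° cos 153° = -0.809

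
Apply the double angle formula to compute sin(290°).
sin(290°) = 2 sin 145° cos 145° = -0.9397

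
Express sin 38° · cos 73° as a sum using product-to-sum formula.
sin 38° cos 73° = (1/2)[sin(38°+73°) + sin(38°-73°)]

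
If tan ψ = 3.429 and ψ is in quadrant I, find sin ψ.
sin ψ = 0.96 (using tan²ψ + 1 = sec²ψ)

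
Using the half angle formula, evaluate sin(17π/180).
sin(17π/180) = √((1 - cos 17π/90)/2) = 0.2924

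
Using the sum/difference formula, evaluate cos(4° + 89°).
cos(4° + 89°) = cos 4° cos 89° - sin 4° sin 89° = -0.05234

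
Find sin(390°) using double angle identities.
sin(390°) = 2 sin 195° cos 195° = 1/2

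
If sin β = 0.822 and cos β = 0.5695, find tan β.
tan β = sin β / cos β = 1.443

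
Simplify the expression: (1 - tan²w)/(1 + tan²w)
(1 - tan²w)/(1 + tan²w) = cos(2w) (using Double angle)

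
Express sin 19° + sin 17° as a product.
sin 19° + sin 17° = 2 sin(18°) cos(1°)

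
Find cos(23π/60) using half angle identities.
cos(23π/60) = √((1 + cos 23π/30)/2) = 0.3584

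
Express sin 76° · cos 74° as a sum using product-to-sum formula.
sin 76° cos 74° = (1/2)[sin(76°+74°) + sin(76°-74°)]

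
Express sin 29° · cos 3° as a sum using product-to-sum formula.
sin 29° cos 3° = (1/2)[sin(29°+3°) + sin(29°-3°)]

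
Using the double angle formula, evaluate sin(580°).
sin(580°) = 2 sin 290° cos 290° = -0.6428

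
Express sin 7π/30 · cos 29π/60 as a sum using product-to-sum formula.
sin 7π/30 cos 29π/60 = (1/2)[sin(7π/30+29π/60) + sin(7π/30-29π/60)]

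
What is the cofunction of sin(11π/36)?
sin(11π/36) = cos(π/2 - 11π/36) = cos(7π/36)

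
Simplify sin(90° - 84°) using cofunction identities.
sin(90° - 84°) = cos(84°)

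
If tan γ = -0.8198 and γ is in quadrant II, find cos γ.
cos γ = -0.7733 (using tan²γ + 1 = sec²γ)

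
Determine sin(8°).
sin(8°) = 0.1392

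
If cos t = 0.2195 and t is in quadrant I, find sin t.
sin t = 0.9756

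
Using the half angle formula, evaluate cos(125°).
cos(125°) = -√((1 + cos 250°)/2) = -0.5736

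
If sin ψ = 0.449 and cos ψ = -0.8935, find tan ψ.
tan ψ = sin ψ / cos ψ = -0.5025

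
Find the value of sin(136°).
sin(136°) = 0.6947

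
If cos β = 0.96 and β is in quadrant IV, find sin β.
sin β = -0.28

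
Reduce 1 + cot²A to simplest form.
1 + cot²A = csc²A (using Pythagorean identity)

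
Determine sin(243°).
sin(243°) = -0.891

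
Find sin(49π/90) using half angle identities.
sin(49π/90) = √((1 - cos 49π/45)/2) = 0.9903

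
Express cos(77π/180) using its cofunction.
cos(77π/180) = sin(π/2 - 77π/180) = sin(13π/180)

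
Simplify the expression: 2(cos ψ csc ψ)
2(cos ψ csc ψ) = 2(cot ψ) (using Reciprocal + quotient)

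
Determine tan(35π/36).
tan(35π/36) = -0.08749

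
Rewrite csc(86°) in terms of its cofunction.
csc(86°) = sec(90° - 86°) = sec(4°)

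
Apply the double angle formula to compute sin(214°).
sin(214°) = 2 sin 107° cos 107° = -0.5592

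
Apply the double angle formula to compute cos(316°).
cos(316°) = cos²158° - sin²158° = 0.7193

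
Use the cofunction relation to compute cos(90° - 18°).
cos(90° - 18°) = sin(18°) = 0.309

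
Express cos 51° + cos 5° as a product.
cos 51° + cos 5° = 2 cos(28°) cos(23°)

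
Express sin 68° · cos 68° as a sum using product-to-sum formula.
sin 68° cos 68° = (1/2)[sin(68°+68°) + sin(68°-68°)]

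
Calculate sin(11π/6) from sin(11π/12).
sin(11π/6) = 2 sin 11π/12 cos 11π/12 = -1/2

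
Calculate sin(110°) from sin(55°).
sin(110°) = 2 sin 55° cos 55° = 0.9397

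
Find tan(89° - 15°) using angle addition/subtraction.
tan(89° - 15°) = (tan 89° - tan 15°)/(1 + tan 89° tan 15°) = 3.487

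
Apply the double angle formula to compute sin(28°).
sin(28°) = 2 sin 14° cos 14° = 0.4695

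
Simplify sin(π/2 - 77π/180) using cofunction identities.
sin(π/2 - 77π/180) = cos(77π/180)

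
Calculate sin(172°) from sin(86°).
sin(172°) = 2 sin 86° cos 86° = 0.1392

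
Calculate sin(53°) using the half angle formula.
sin(53°) = √((1 - cos 106°)/2) = 0.7986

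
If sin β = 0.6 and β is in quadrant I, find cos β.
cos β = 0.8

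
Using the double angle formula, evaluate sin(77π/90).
sin(77π/90) = 2 sin 77π/180 cos 77π/180 = 0.4384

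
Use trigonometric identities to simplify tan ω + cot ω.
tan ω + cot ω = sec ω csc ω (using Quotient identities)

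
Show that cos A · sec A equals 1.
LHS = cos A · (1/cos A) = 1 = RHS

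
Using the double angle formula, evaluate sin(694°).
sin(694°) = 2 sin 347° cos 347° = -0.4384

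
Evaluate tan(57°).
tan(57°) = 1.54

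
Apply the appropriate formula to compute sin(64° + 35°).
sin(64° + 35°) = sin 64° cos 35° + cos 64° sin 35° = 0.9877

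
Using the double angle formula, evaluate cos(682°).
cos(682°) = cos²341° - sin²341° = 0.788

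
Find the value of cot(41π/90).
cot(41π/90) = 0.1405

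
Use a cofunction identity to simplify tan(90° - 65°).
tan(90° - 65°) = cot(65°)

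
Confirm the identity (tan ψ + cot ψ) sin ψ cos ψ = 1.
LHS = (sin ψ/cos ψ + cos ψ/sin ψ) sin ψ cos ψ = ((sin²ψ + cos²ψ)/(sin ψ cos ψ)) · sin ψ cos ψ = sin²ψ + cos²ψ = 1 = RHS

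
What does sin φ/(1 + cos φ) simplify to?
sin φ/(1 + cos φ) = tan(φ/2) (using Half angle)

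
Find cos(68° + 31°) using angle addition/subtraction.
cos(68° + 31°) = cos 68° cos 31° - sin 68° sin 31° = -0.1564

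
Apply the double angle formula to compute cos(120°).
cos(120°) = 1 - 2sin²60° = -1/2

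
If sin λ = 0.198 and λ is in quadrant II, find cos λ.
cos λ = -0.9802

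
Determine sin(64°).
sin(64°) = 0.8988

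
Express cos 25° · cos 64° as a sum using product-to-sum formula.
cos 25° cos 64° = (1/2)[cos(25°-64°) + cos(25°+64°)]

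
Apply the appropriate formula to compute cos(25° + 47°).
cos(25° + 47°) = cos 25° cos 47° - sin 25° sin 47° = 0.309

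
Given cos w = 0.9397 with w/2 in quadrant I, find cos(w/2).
cos(w/2) = ±√((1 + cos w)/2); positive since w/2 ∈ QI, so cos(w/2) = 0.9848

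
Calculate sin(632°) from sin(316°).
sin(632°) = 2 sin 316° cos 316° = -0.9994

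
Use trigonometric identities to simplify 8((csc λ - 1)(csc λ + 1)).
8((csc λ - 1)(csc λ + 1)) = 8(cot²λ) (using Diff. of squares)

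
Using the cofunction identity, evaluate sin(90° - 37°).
sin(90° - 37°) = cos(37°) = 0.7986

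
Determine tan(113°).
tan(113°) = -2.356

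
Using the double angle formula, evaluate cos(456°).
cos(456°) = cos²228° - sin²228° = -0.1045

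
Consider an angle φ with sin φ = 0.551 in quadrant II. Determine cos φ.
cos φ = ±√(1 - sin²φ) = -0.8345 (negative in QII)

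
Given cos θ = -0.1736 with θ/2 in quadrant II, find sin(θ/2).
sin(θ/2) = ±√((1 - cos θ)/2); positive since θ/2 ∈ QII, so sin(θ/2) = 0.766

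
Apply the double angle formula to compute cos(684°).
cos(684°) = cos²342° - sin²342° = 0.809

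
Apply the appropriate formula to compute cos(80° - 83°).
cos(80° - 83°) = cos 80° cos 83° + sin 80° sin 83° = 0.9986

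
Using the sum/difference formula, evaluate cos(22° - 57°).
cos(22° - 57°) = cos 22° cos 57° + sin 22° sin 57° = 0.8192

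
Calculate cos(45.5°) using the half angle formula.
cos(45.5°) = √((1 + cos 91°)/2) = 0.7009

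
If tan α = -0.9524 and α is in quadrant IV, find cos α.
cos α = 0.7241 (using tan²α + 1 = sec²α)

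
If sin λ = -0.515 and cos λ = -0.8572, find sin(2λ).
sin(2λ) = 2 sin λ cos λ = 0.8829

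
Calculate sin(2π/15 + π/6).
sin(2π/15 + π/6) = sin 2π/15 cos π/6 + cos 2π/15 sin π/6 = 0.809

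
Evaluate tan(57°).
tan(57°) = 1.54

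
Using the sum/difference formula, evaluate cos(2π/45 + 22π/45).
cos(2π/45 + 22π/45) = cos 2π/45 cos 22π/45 - sin 2π/45 sin 22π/45 = -0.1045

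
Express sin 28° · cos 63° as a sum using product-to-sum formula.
sin 28° cos 63° = (1/2)[sin(28°+63°) + sin(28°-63°)]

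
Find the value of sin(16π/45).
sin(16π/45) = 0.8988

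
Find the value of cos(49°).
cos(49°) = 0.6561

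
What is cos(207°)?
cos(207°) = -0.891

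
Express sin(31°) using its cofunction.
sin(31°) = cos(90° - 31°) = cos(59°)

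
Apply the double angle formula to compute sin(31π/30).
sin(31π/30) = 2 sin 31π/60 cos 31π/60 = -0.1045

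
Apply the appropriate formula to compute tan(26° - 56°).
tan(26° - 56°) = (tan 26° - tan 56°)/(1 + tan 26° tan 56°) = -√3/3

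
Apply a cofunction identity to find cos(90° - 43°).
cos(90° - 43°) = sin(43°) = 0.682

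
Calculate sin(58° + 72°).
sin(58° + 72°) = sin 58° cos 72° + cos 58° sin 72° = 0.766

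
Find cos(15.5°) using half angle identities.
cos(15.5°) = √((1 + cos 31°)/2) = 0.9636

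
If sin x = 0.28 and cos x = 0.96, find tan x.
tan x = sin x / cos x = 0.2917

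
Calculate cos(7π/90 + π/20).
cos(7π/90 + π/20) = cos 7π/90 cos π/20 - sin 7π/90 sin π/20 = 0.9205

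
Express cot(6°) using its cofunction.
cot(6°) = tan(90° - 6°) = tan(84°)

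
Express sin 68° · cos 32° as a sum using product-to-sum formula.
sin 68° cos 32° = (1/2)[sin(68°+32°) + sin(68°-32°)]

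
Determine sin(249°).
sin(249°) = -0.9336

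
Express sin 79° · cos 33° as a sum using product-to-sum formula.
sin 79° cos 33° = (1/2)[sin(79°+33°) + sin(79°-33°)]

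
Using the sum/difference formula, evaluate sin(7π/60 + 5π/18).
sin(7π/60 + 5π/18) = sin 7π/60 cos 5π/18 + cos 7π/60 sin 5π/18 = 0.9455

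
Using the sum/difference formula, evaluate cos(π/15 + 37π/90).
cos(π/15 + 37π/90) = cos π/15 cos 37π/90 - sin π/15 sin 37π/90 = 0.06976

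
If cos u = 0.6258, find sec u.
sec u = 1/cos u = 1.598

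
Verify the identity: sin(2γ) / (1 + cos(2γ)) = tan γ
LHS = 2 sin γ cos γ / (2cos²γ) = sin γ/cos γ = tan γ = RHS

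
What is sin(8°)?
sin(8°) = 0.1392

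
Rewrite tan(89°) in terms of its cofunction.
tan(89°) = cot(90° - 89°) = cot(1°)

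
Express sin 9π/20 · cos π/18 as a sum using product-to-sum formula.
sin 9π/20 cos π/18 = (1/2)[sin(9π/20+π/18) + sin(9π/20-π/18)]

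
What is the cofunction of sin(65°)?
sin(65°) = cos(90° - 65°) = cos(25°)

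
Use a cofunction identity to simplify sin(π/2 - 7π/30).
sin(π/2 - 7π/30) = cos(7π/30)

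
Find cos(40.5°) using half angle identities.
cos(40.5°) = √((1 + cos 81°)/2) = 0.7604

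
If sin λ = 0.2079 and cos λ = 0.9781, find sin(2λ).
sin(2λ) = 2 sin λ cos λ = 0.4067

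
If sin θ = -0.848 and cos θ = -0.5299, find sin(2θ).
sin(2θ) = 2 sin θ cos θ = 0.8987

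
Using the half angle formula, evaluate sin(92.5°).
sin(92.5°) = √((1 - cos 185°)/2) = 0.999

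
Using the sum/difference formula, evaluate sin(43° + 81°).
sin(43° + 81°) = sin 43° cos 81° + cos 43° sin 81° = 0.829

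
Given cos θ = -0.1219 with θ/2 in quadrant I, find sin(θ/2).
sin(θ/2) = ±√((1 - cos θ)/2); positive since θ/2 ∈ QI, so sin(θ/2) = 0.749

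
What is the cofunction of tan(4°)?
tan(4°) = cot(90° - 4°) = cot(86°)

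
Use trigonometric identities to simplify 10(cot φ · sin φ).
10(cot φ · sin φ) = 10(cos φ) (using Quotient identity)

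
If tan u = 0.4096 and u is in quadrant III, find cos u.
cos u = -0.9254 (using tan²u + 1 = sec²u)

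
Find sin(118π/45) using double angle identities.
sin(118π/45) = 2 sin 59π/45 cos 59π/45 = 0.9272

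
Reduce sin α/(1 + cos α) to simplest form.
sin α/(1 + cos α) = tan(α/2) (using Half angle)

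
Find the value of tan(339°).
tan(339°) = -0.3839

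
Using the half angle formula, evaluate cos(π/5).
cos(π/5) = √((1 + cos 2π/5)/2) = 0.809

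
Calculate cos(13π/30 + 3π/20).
cos(13π/30 + 3π/20) = cos 13π/30 cos 3π/20 - sin 13π/30 sin 3π/20 = -(√6-√2)/4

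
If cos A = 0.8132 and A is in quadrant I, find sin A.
sin A = 0.582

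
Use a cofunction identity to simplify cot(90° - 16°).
cot(90° - 16°) = tan(16°)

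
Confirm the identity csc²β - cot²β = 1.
LHS = 1/sin²β - cos²β/sin²β = (1 - cos²β)/sin²β = sin²β/sin²β = 1 = RHS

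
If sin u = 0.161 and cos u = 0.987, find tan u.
tan u = sin u / cos u = 0.1631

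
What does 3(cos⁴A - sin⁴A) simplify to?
3(cos⁴A - sin⁴A) = 3(cos(2A)) (using Factoring + double angle)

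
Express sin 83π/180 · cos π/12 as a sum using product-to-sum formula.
sin 83π/180 cos π/12 = (1/2)[sin(83π/180+π/12) + sin(83π/180-π/12)]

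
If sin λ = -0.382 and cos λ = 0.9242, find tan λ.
tan λ = sin λ / cos λ = -0.4133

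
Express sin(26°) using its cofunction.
sin(26°) = cos(90° - 26°) = cos(64°)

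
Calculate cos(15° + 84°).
cos(15° + 84°) = cos 15° cos 84° - sin 15° sin 84° = -0.1564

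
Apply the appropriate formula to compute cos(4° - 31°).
cos(4° - 31°) = cos 4° cos 31° + sin 4° sin 31° = 0.891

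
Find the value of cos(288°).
cos(288°) = 0.309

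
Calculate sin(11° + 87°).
sin(11° + 87°) = sin 11° cos 87° + cos 11° sin 87° = 0.9903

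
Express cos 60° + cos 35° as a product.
cos 60° + cos 35° = 2 cos(47.5°) cos(12.5°)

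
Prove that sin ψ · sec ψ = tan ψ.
LHS = sin ψ · (1/cos ψ) = sin ψ/cos ψ = tan ψ = RHS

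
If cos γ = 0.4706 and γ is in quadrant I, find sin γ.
sin γ = 0.8823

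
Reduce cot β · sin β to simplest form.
cot β · sin β = cos β (using Quotient identity)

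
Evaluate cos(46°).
cos(46°) = 0.6947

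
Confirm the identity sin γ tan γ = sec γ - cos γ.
RHS = 1/cos γ - cos γ = (1 - cos²γ)/cos γ = sin²γ/cos γ = sin γ · (sin γ/cos γ) = sin γ tan γ = LHS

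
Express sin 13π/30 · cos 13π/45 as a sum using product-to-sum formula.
sin 13π/30 cos 13π/45 = (1/2)[sin(13π/30+13π/45) + sin(13π/30-13π/45)]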